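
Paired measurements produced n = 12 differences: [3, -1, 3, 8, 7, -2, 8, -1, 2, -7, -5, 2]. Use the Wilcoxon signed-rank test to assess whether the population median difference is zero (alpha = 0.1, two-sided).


Step 1: Drop any zero differences (none here) and take |d_i|.
|d| = [3, 1, 3, 8, 7, 2, 8, 1, 2, 7, 5, 2]
Step 2: Midrank |d_i| (ties get averaged ranks).
ranks: |3|->6.5, |1|->1.5, |3|->6.5, |8|->11.5, |7|->9.5, |2|->4, |8|->11.5, |1|->1.5, |2|->4, |7|->9.5, |5|->8, |2|->4
Step 3: Attach original signs; sum ranks with positive sign and with negative sign.
W+ = 6.5 + 6.5 + 11.5 + 9.5 + 11.5 + 4 + 4 = 53.5
W- = 1.5 + 4 + 1.5 + 9.5 + 8 = 24.5
(Check: W+ + W- = 78 should equal n(n+1)/2 = 78.)
Step 4: Test statistic W = min(W+, W-) = 24.5.
Step 5: Ties in |d|, so use the tie-corrected normal approximation.
        E[W] = n(n+1)/4 = 12*13/4 = 39.
        Tie groups: |d|=1 (t=2), |d|=2 (t=3), |d|=3 (t=2), |d|=7 (t=2), |d|=8 (t=2); sum(t^3 - t) = 48.
        Var[W] = n(n+1)(2n+1)/24 - sum(t^3-t)/48 = 3900/24 - 48/48 = 161.5.
        z = (W - E[W]) / sqrt(Var[W]) = (24.5 - 39) / 12.7083 = -1.1410.
        Two-sided p = 2*Phi(z) = 0.253874.
Step 6: alpha = 0.1. fail to reject H0.

W+ = 53.5, W- = 24.5, W = min = 24.5, p = 0.253874, fail to reject H0.


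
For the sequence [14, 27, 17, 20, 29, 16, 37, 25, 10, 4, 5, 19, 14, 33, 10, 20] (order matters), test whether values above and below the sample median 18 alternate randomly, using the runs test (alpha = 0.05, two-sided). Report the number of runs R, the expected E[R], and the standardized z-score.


Step 1: Compute median = 18; label A = above, B = below.
Labels in order: BABAABAABBBABABA  (n_A = 8, n_B = 8)
Step 2: Count runs R = 12.
Step 3: Under H0 (random ordering), E[R] = 2*n_A*n_B/(n_A+n_B) + 1 = 2*8*8/16 + 1 = 9.0000.
        Var[R] = 2*n_A*n_B*(2*n_A*n_B - n_A - n_B) / ((n_A+n_B)^2 * (n_A+n_B-1)) = 14336/3840 = 3.7333.
        SD[R] = 1.9322.
Step 4: Continuity-corrected z = (R - 0.5 - E[R]) / SD[R] = (12 - 0.5 - 9.0000) / 1.9322 = 1.2939.
Step 5: Two-sided p-value via normal approximation = 2*(1 - Phi(|z|)) = 0.195709.
Step 6: alpha = 0.05. fail to reject H0.

R = 12, z = 1.2939, p = 0.195709, fail to reject H0.


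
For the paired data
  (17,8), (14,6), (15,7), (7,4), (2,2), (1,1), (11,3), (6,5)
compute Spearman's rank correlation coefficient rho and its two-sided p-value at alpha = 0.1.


Step 1: Rank x and y separately (midranks; no ties here).
rank(x): 17->8, 14->6, 15->7, 7->4, 2->2, 1->1, 11->5, 6->3
rank(y): 8->8, 6->6, 7->7, 4->4, 2->2, 1->1, 3->3, 5->5
Step 2: d_i = R_x(i) - R_y(i); compute d_i^2.
  (8-8)^2=0, (6-6)^2=0, (7-7)^2=0, (4-4)^2=0, (2-2)^2=0, (1-1)^2=0, (5-3)^2=4, (3-5)^2=4
sum(d^2) = 8.
Step 3: rho = 1 - 6*8 / (8*(8^2 - 1)) = 1 - 48/504 = 0.904762.
Step 4: Under H0, t = rho * sqrt((n-2)/(1-rho^2)) = 5.2034 ~ t(6).
Step 5: Two-sided p-value from the t-distribution with 6 df = 0.002008.
Step 6: alpha = 0.1. reject H0.

rho = 0.9048, p = 0.002008, reject H0 at alpha = 0.1.


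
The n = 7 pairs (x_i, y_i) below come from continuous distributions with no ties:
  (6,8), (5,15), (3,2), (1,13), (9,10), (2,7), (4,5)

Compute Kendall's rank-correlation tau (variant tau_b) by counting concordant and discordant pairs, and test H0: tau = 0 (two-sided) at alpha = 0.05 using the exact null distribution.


Step 1: Enumerate the 21 unordered pairs (i,j) with i<j and classify each by sign(x_j-x_i) * sign(y_j-y_i).
  (1,2):dx=-1,dy=+7->D; (1,3):dx=-3,dy=-6->C; (1,4):dx=-5,dy=+5->D; (1,5):dx=+3,dy=+2->C
  (1,6):dx=-4,dy=-1->C; (1,7):dx=-2,dy=-3->C; (2,3):dx=-2,dy=-13->C; (2,4):dx=-4,dy=-2->C
  (2,5):dx=+4,dy=-5->D; (2,6):dx=-3,dy=-8->C; (2,7):dx=-1,dy=-10->C; (3,4):dx=-2,dy=+11->D
  (3,5):dx=+6,dy=+8->C; (3,6):dx=-1,dy=+5->D; (3,7):dx=+1,dy=+3->C; (4,5):dx=+8,dy=-3->D
  (4,6):dx=+1,dy=-6->D; (4,7):dx=+3,dy=-8->D; (5,6):dx=-7,dy=-3->C; (5,7):dx=-5,dy=-5->C
  (6,7):dx=+2,dy=-2->D
Step 2: C = 12, D = 9, total pairs = 21.
Step 3: tau = (C - D)/(n(n-1)/2) = (12 - 9)/21 = 0.142857.
Step 4: Exact two-sided p-value (enumerate n! = 5040 permutations of y under H0): p = 0.772619.
Step 5: alpha = 0.05. fail to reject H0.

tau_b = 0.1429 (C=12, D=9), p = 0.772619, fail to reject H0.


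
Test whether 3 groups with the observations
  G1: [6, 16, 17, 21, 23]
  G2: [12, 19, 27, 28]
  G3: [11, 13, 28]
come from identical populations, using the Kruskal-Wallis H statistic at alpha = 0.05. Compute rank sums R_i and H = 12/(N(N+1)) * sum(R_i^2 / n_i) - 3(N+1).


Step 1: Combine all N = 12 observations and assign midranks.
sorted (value, group, rank): (6,G1,1), (11,G3,2), (12,G2,3), (13,G3,4), (16,G1,5), (17,G1,6), (19,G2,7), (21,G1,8), (23,G1,9), (27,G2,10), (28,G2,11.5), (28,G3,11.5)
Step 2: Sum ranks within each group.
R_1 = 29 (n_1 = 5)
R_2 = 31.5 (n_2 = 4)
R_3 = 17.5 (n_3 = 3)
Step 3: H = 12/(N(N+1)) * sum(R_i^2/n_i) - 3(N+1)
     = 12/(12*13) * (29^2/5 + 31.5^2/4 + 17.5^2/3) - 3*13
     = 0.076923 * 518.346 - 39
     = 0.872756.
Step 4: Ties present; correction factor C = 1 - 6/(12^3 - 12) = 0.996503. Corrected H = 0.872756 / 0.996503 = 0.875819.
Step 5: Under H0, H ~ chi^2(2); p-value = 0.645384.
Step 6: alpha = 0.05. fail to reject H0.

H = 0.8758, df = 2, p = 0.645384, fail to reject H0.


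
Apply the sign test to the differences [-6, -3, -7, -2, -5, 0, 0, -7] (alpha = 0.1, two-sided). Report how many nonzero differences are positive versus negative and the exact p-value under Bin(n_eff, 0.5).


Step 1: Discard zero differences. Original n = 8; n_eff = number of nonzero differences = 6.
Nonzero differences (with sign): -6, -3, -7, -2, -5, -7
Step 2: Count signs: positive = 0, negative = 6.
Step 3: Under H0: P(positive) = 0.5, so the number of positives S ~ Bin(6, 0.5).
Step 4: Two-sided exact p-value = sum of Bin(6,0.5) probabilities at or below the observed probability = 0.031250.
Step 5: alpha = 0.1. reject H0.

n_eff = 6, pos = 0, neg = 6, p = 0.031250, reject H0.


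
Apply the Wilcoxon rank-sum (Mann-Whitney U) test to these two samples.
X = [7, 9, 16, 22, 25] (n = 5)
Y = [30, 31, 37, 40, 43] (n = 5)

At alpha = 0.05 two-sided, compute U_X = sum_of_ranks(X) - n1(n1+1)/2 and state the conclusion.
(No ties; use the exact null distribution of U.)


Step 1: Combine and sort all 10 observations; assign midranks.
sorted (value, group): (7,X), (9,X), (16,X), (22,X), (25,X), (30,Y), (31,Y), (37,Y), (40,Y), (43,Y)
ranks: 7->1, 9->2, 16->3, 22->4, 25->5, 30->6, 31->7, 37->8, 40->9, 43->10
Step 2: Rank sum for X: R1 = 1 + 2 + 3 + 4 + 5 = 15.
Step 3: U_X = R1 - n1(n1+1)/2 = 15 - 5*6/2 = 15 - 15 = 0.
       U_Y = n1*n2 - U_X = 25 - 0 = 25.
Step 4: No ties, so the exact null distribution of U (based on enumerating the C(10,5) = 252 equally likely rank assignments) gives the two-sided p-value.
Step 5: p-value = 0.007937; compare to alpha = 0.05. reject H0.

U_X = 0, p = 0.007937, reject H0 at alpha = 0.05.


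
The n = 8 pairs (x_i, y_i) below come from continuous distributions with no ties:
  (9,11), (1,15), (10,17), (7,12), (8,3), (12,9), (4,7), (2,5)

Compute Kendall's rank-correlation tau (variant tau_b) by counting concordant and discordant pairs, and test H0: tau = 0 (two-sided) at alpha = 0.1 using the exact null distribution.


Step 1: Enumerate the 28 unordered pairs (i,j) with i<j and classify each by sign(x_j-x_i) * sign(y_j-y_i).
  (1,2):dx=-8,dy=+4->D; (1,3):dx=+1,dy=+6->C; (1,4):dx=-2,dy=+1->D; (1,5):dx=-1,dy=-8->C
  (1,6):dx=+3,dy=-2->D; (1,7):dx=-5,dy=-4->C; (1,8):dx=-7,dy=-6->C; (2,3):dx=+9,dy=+2->C
  (2,4):dx=+6,dy=-3->D; (2,5):dx=+7,dy=-12->D; (2,6):dx=+11,dy=-6->D; (2,7):dx=+3,dy=-8->D
  (2,8):dx=+1,dy=-10->D; (3,4):dx=-3,dy=-5->C; (3,5):dx=-2,dy=-14->C; (3,6):dx=+2,dy=-8->D
  (3,7):dx=-6,dy=-10->C; (3,8):dx=-8,dy=-12->C; (4,5):dx=+1,dy=-9->D; (4,6):dx=+5,dy=-3->D
  (4,7):dx=-3,dy=-5->C; (4,8):dx=-5,dy=-7->C; (5,6):dx=+4,dy=+6->C; (5,7):dx=-4,dy=+4->D
  (5,8):dx=-6,dy=+2->D; (6,7):dx=-8,dy=-2->C; (6,8):dx=-10,dy=-4->C; (7,8):dx=-2,dy=-2->C
Step 2: C = 15, D = 13, total pairs = 28.
Step 3: tau = (C - D)/(n(n-1)/2) = (15 - 13)/28 = 0.071429.
Step 4: Exact two-sided p-value (enumerate n! = 40320 permutations of y under H0): p = 0.904861.
Step 5: alpha = 0.1. fail to reject H0.

tau_b = 0.0714 (C=15, D=13), p = 0.904861, fail to reject H0.


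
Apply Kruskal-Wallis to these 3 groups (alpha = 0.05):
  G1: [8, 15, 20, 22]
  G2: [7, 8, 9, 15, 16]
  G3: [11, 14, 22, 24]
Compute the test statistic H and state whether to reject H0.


Step 1: Combine all N = 13 observations and assign midranks.
sorted (value, group, rank): (7,G2,1), (8,G1,2.5), (8,G2,2.5), (9,G2,4), (11,G3,5), (14,G3,6), (15,G1,7.5), (15,G2,7.5), (16,G2,9), (20,G1,10), (22,G1,11.5), (22,G3,11.5), (24,G3,13)
Step 2: Sum ranks within each group.
R_1 = 31.5 (n_1 = 4)
R_2 = 24 (n_2 = 5)
R_3 = 35.5 (n_3 = 4)
Step 3: H = 12/(N(N+1)) * sum(R_i^2/n_i) - 3(N+1)
     = 12/(13*14) * (31.5^2/4 + 24^2/5 + 35.5^2/4) - 3*14
     = 0.065934 * 678.325 - 42
     = 2.724725.
Step 4: Ties present; correction factor C = 1 - 18/(13^3 - 13) = 0.991758. Corrected H = 2.724725 / 0.991758 = 2.747368.
Step 5: Under H0, H ~ chi^2(2); p-value = 0.253172.
Step 6: alpha = 0.05. fail to reject H0.

H = 2.7474, df = 2, p = 0.253172, fail to reject H0.


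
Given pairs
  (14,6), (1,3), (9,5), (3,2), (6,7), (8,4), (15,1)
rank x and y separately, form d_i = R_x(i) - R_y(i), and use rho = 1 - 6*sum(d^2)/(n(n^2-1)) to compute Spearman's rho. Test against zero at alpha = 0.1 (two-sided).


Step 1: Rank x and y separately (midranks; no ties here).
rank(x): 14->6, 1->1, 9->5, 3->2, 6->3, 8->4, 15->7
rank(y): 6->6, 3->3, 5->5, 2->2, 7->7, 4->4, 1->1
Step 2: d_i = R_x(i) - R_y(i); compute d_i^2.
  (6-6)^2=0, (1-3)^2=4, (5-5)^2=0, (2-2)^2=0, (3-7)^2=16, (4-4)^2=0, (7-1)^2=36
sum(d^2) = 56.
Step 3: rho = 1 - 6*56 / (7*(7^2 - 1)) = 1 - 336/336 = 0.000000.
Step 4: Under H0, t = rho * sqrt((n-2)/(1-rho^2)) = 0.0000 ~ t(5).
Step 5: Two-sided p-value from the t-distribution with 5 df = 1.000000.
Step 6: alpha = 0.1. fail to reject H0.

rho = 0.0000, p = 1.000000, fail to reject H0 at alpha = 0.1.


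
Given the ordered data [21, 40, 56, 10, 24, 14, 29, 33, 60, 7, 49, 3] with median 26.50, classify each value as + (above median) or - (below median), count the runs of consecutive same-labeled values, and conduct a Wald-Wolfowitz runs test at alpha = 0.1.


Step 1: Compute median = 26.50; label A = above, B = below.
Labels in order: BAABBBAAABAB  (n_A = 6, n_B = 6)
Step 2: Count runs R = 7.
Step 3: Under H0 (random ordering), E[R] = 2*n_A*n_B/(n_A+n_B) + 1 = 2*6*6/12 + 1 = 7.0000.
        Var[R] = 2*n_A*n_B*(2*n_A*n_B - n_A - n_B) / ((n_A+n_B)^2 * (n_A+n_B-1)) = 4320/1584 = 2.7273.
        SD[R] = 1.6514.
Step 4: R = E[R], so z = 0 with no continuity correction.
Step 5: Two-sided p-value via normal approximation = 2*(1 - Phi(|z|)) = 1.000000.
Step 6: alpha = 0.1. fail to reject H0.

R = 7, z = 0.0000, p = 1.000000, fail to reject H0.


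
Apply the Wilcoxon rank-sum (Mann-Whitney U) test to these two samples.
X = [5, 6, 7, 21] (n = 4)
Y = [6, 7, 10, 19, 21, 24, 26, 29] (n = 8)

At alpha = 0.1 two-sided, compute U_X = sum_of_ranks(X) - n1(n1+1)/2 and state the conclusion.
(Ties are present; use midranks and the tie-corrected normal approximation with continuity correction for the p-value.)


Step 1: Combine and sort all 12 observations; assign midranks.
sorted (value, group): (5,X), (6,X), (6,Y), (7,X), (7,Y), (10,Y), (19,Y), (21,X), (21,Y), (24,Y), (26,Y), (29,Y)
ranks: 5->1, 6->2.5, 6->2.5, 7->4.5, 7->4.5, 10->6, 19->7, 21->8.5, 21->8.5, 24->10, 26->11, 29->12
Step 2: Rank sum for X: R1 = 1 + 2.5 + 4.5 + 8.5 = 16.5.
Step 3: U_X = R1 - n1(n1+1)/2 = 16.5 - 4*5/2 = 16.5 - 10 = 6.5.
       U_Y = n1*n2 - U_X = 32 - 6.5 = 25.5.
Step 4: Ties are present, so use the tie-corrected normal approximation (with continuity correction) for the p-value.
Step 5: p-value = 0.124378; compare to alpha = 0.1. fail to reject H0.

U_X = 6.5, p = 0.124378, fail to reject H0 at alpha = 0.1.


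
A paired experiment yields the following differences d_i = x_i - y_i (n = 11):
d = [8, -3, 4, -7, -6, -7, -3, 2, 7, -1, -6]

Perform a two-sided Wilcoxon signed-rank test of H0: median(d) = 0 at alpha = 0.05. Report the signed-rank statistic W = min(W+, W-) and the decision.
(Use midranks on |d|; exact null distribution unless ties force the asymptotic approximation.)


Step 1: Drop any zero differences (none here) and take |d_i|.
|d| = [8, 3, 4, 7, 6, 7, 3, 2, 7, 1, 6]
Step 2: Midrank |d_i| (ties get averaged ranks).
ranks: |8|->11, |3|->3.5, |4|->5, |7|->9, |6|->6.5, |7|->9, |3|->3.5, |2|->2, |7|->9, |1|->1, |6|->6.5
Step 3: Attach original signs; sum ranks with positive sign and with negative sign.
W+ = 11 + 5 + 2 + 9 = 27
W- = 3.5 + 9 + 6.5 + 9 + 3.5 + 1 + 6.5 = 39
(Check: W+ + W- = 66 should equal n(n+1)/2 = 66.)
Step 4: Test statistic W = min(W+, W-) = 27.
Step 5: Ties in |d|, so use the tie-corrected normal approximation.
        E[W] = n(n+1)/4 = 11*12/4 = 33.
        Tie groups: |d|=3 (t=2), |d|=6 (t=2), |d|=7 (t=3); sum(t^3 - t) = 36.
        Var[W] = n(n+1)(2n+1)/24 - sum(t^3-t)/48 = 3036/24 - 36/48 = 125.75.
        z = (W - E[W]) / sqrt(Var[W]) = (27 - 33) / 11.2138 = -0.5351.
        Two-sided p = 2*Phi(z) = 0.592613.
Step 6: alpha = 0.05. fail to reject H0.

W+ = 27, W- = 39, W = min = 27, p = 0.592613, fail to reject H0.


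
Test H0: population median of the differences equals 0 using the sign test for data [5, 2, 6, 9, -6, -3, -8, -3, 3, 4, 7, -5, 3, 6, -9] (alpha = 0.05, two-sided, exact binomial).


Step 1: Discard zero differences. Original n = 15; n_eff = number of nonzero differences = 15.
Nonzero differences (with sign): +5, +2, +6, +9, -6, -3, -8, -3, +3, +4, +7, -5, +3, +6, -9
Step 2: Count signs: positive = 9, negative = 6.
Step 3: Under H0: P(positive) = 0.5, so the number of positives S ~ Bin(15, 0.5).
Step 4: Two-sided exact p-value = sum of Bin(15,0.5) probabilities at or below the observed probability = 0.607239.
Step 5: alpha = 0.05. fail to reject H0.

n_eff = 15, pos = 9, neg = 6, p = 0.607239, fail to reject H0.


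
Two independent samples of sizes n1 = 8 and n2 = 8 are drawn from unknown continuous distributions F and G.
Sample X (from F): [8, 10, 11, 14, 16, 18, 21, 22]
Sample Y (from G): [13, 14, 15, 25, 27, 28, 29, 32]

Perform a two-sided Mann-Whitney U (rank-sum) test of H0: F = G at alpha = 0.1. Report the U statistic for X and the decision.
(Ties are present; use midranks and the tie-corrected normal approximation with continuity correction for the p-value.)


Step 1: Combine and sort all 16 observations; assign midranks.
sorted (value, group): (8,X), (10,X), (11,X), (13,Y), (14,X), (14,Y), (15,Y), (16,X), (18,X), (21,X), (22,X), (25,Y), (27,Y), (28,Y), (29,Y), (32,Y)
ranks: 8->1, 10->2, 11->3, 13->4, 14->5.5, 14->5.5, 15->7, 16->8, 18->9, 21->10, 22->11, 25->12, 27->13, 28->14, 29->15, 32->16
Step 2: Rank sum for X: R1 = 1 + 2 + 3 + 5.5 + 8 + 9 + 10 + 11 = 49.5.
Step 3: U_X = R1 - n1(n1+1)/2 = 49.5 - 8*9/2 = 49.5 - 36 = 13.5.
       U_Y = n1*n2 - U_X = 64 - 13.5 = 50.5.
Step 4: Ties are present, so use the tie-corrected normal approximation (with continuity correction) for the p-value.
Step 5: p-value = 0.058522; compare to alpha = 0.1. reject H0.

U_X = 13.5, p = 0.058522, reject H0 at alpha = 0.1.


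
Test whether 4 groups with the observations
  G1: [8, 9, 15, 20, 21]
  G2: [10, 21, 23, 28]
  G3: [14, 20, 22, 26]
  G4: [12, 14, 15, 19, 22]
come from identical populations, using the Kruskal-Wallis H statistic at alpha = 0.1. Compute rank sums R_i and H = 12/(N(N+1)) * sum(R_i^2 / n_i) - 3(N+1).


Step 1: Combine all N = 18 observations and assign midranks.
sorted (value, group, rank): (8,G1,1), (9,G1,2), (10,G2,3), (12,G4,4), (14,G3,5.5), (14,G4,5.5), (15,G1,7.5), (15,G4,7.5), (19,G4,9), (20,G1,10.5), (20,G3,10.5), (21,G1,12.5), (21,G2,12.5), (22,G3,14.5), (22,G4,14.5), (23,G2,16), (26,G3,17), (28,G2,18)
Step 2: Sum ranks within each group.
R_1 = 33.5 (n_1 = 5)
R_2 = 49.5 (n_2 = 4)
R_3 = 47.5 (n_3 = 4)
R_4 = 40.5 (n_4 = 5)
Step 3: H = 12/(N(N+1)) * sum(R_i^2/n_i) - 3(N+1)
     = 12/(18*19) * (33.5^2/5 + 49.5^2/4 + 47.5^2/4 + 40.5^2/5) - 3*19
     = 0.035088 * 1729.12 - 57
     = 3.671053.
Step 4: Ties present; correction factor C = 1 - 30/(18^3 - 18) = 0.994840. Corrected H = 3.671053 / 0.994840 = 3.690093.
Step 5: Under H0, H ~ chi^2(3); p-value = 0.296932.
Step 6: alpha = 0.1. fail to reject H0.

H = 3.6901, df = 3, p = 0.296932, fail to reject H0.


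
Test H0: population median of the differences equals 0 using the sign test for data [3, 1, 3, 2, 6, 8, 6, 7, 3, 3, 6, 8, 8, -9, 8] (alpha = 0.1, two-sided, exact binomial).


Step 1: Discard zero differences. Original n = 15; n_eff = number of nonzero differences = 15.
Nonzero differences (with sign): +3, +1, +3, +2, +6, +8, +6, +7, +3, +3, +6, +8, +8, -9, +8
Step 2: Count signs: positive = 14, negative = 1.
Step 3: Under H0: P(positive) = 0.5, so the number of positives S ~ Bin(15, 0.5).
Step 4: Two-sided exact p-value = sum of Bin(15,0.5) probabilities at or below the observed probability = 0.000977.
Step 5: alpha = 0.1. reject H0.

n_eff = 15, pos = 14, neg = 1, p = 0.000977, reject H0.


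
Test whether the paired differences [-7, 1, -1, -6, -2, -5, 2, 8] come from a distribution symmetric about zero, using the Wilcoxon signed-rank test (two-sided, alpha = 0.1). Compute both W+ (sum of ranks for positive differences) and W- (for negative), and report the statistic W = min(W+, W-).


Step 1: Drop any zero differences (none here) and take |d_i|.
|d| = [7, 1, 1, 6, 2, 5, 2, 8]
Step 2: Midrank |d_i| (ties get averaged ranks).
ranks: |7|->7, |1|->1.5, |1|->1.5, |6|->6, |2|->3.5, |5|->5, |2|->3.5, |8|->8
Step 3: Attach original signs; sum ranks with positive sign and with negative sign.
W+ = 1.5 + 3.5 + 8 = 13
W- = 7 + 1.5 + 6 + 3.5 + 5 = 23
(Check: W+ + W- = 36 should equal n(n+1)/2 = 36.)
Step 4: Test statistic W = min(W+, W-) = 13.
Step 5: Ties in |d|, so use the tie-corrected normal approximation.
        E[W] = n(n+1)/4 = 8*9/4 = 18.
        Tie groups: |d|=1 (t=2), |d|=2 (t=2); sum(t^3 - t) = 12.
        Var[W] = n(n+1)(2n+1)/24 - sum(t^3-t)/48 = 1224/24 - 12/48 = 50.75.
        z = (W - E[W]) / sqrt(Var[W]) = (13 - 18) / 7.1239 = -0.7019.
        Two-sided p = 2*Phi(z) = 0.482765.
Step 6: alpha = 0.1. fail to reject H0.

W+ = 13, W- = 23, W = min = 13, p = 0.482765, fail to reject H0.


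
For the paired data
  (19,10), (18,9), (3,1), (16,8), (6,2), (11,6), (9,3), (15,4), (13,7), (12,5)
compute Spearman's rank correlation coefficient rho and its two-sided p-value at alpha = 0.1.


Step 1: Rank x and y separately (midranks; no ties here).
rank(x): 19->10, 18->9, 3->1, 16->8, 6->2, 11->4, 9->3, 15->7, 13->6, 12->5
rank(y): 10->10, 9->9, 1->1, 8->8, 2->2, 6->6, 3->3, 4->4, 7->7, 5->5
Step 2: d_i = R_x(i) - R_y(i); compute d_i^2.
  (10-10)^2=0, (9-9)^2=0, (1-1)^2=0, (8-8)^2=0, (2-2)^2=0, (4-6)^2=4, (3-3)^2=0, (7-4)^2=9, (6-7)^2=1, (5-5)^2=0
sum(d^2) = 14.
Step 3: rho = 1 - 6*14 / (10*(10^2 - 1)) = 1 - 84/990 = 0.915152.
Step 4: Under H0, t = rho * sqrt((n-2)/(1-rho^2)) = 6.4212 ~ t(8).
Step 5: Two-sided p-value from the t-distribution with 8 df = 0.000204.
Step 6: alpha = 0.1. reject H0.

rho = 0.9152, p = 0.000204, reject H0 at alpha = 0.1.


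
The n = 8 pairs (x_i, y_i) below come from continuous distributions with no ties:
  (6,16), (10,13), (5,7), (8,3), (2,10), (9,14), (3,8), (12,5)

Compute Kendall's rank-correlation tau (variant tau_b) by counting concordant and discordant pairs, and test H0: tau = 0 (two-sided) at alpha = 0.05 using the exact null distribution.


Step 1: Enumerate the 28 unordered pairs (i,j) with i<j and classify each by sign(x_j-x_i) * sign(y_j-y_i).
  (1,2):dx=+4,dy=-3->D; (1,3):dx=-1,dy=-9->C; (1,4):dx=+2,dy=-13->D; (1,5):dx=-4,dy=-6->C
  (1,6):dx=+3,dy=-2->D; (1,7):dx=-3,dy=-8->C; (1,8):dx=+6,dy=-11->D; (2,3):dx=-5,dy=-6->C
  (2,4):dx=-2,dy=-10->C; (2,5):dx=-8,dy=-3->C; (2,6):dx=-1,dy=+1->D; (2,7):dx=-7,dy=-5->C
  (2,8):dx=+2,dy=-8->D; (3,4):dx=+3,dy=-4->D; (3,5):dx=-3,dy=+3->D; (3,6):dx=+4,dy=+7->C
  (3,7):dx=-2,dy=+1->D; (3,8):dx=+7,dy=-2->D; (4,5):dx=-6,dy=+7->D; (4,6):dx=+1,dy=+11->C
  (4,7):dx=-5,dy=+5->D; (4,8):dx=+4,dy=+2->C; (5,6):dx=+7,dy=+4->C; (5,7):dx=+1,dy=-2->D
  (5,8):dx=+10,dy=-5->D; (6,7):dx=-6,dy=-6->C; (6,8):dx=+3,dy=-9->D; (7,8):dx=+9,dy=-3->D
Step 2: C = 12, D = 16, total pairs = 28.
Step 3: tau = (C - D)/(n(n-1)/2) = (12 - 16)/28 = -0.142857.
Step 4: Exact two-sided p-value (enumerate n! = 40320 permutations of y under H0): p = 0.719544.
Step 5: alpha = 0.05. fail to reject H0.

tau_b = -0.1429 (C=12, D=16), p = 0.719544, fail to reject H0.


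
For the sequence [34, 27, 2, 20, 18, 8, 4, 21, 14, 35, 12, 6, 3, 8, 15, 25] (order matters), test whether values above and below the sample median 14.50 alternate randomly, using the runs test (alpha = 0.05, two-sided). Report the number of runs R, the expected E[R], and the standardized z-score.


Step 1: Compute median = 14.50; label A = above, B = below.
Labels in order: AABAABBABABBBBAA  (n_A = 8, n_B = 8)
Step 2: Count runs R = 9.
Step 3: Under H0 (random ordering), E[R] = 2*n_A*n_B/(n_A+n_B) + 1 = 2*8*8/16 + 1 = 9.0000.
        Var[R] = 2*n_A*n_B*(2*n_A*n_B - n_A - n_B) / ((n_A+n_B)^2 * (n_A+n_B-1)) = 14336/3840 = 3.7333.
        SD[R] = 1.9322.
Step 4: R = E[R], so z = 0 with no continuity correction.
Step 5: Two-sided p-value via normal approximation = 2*(1 - Phi(|z|)) = 1.000000.
Step 6: alpha = 0.05. fail to reject H0.

R = 9, z = 0.0000, p = 1.000000, fail to reject H0.


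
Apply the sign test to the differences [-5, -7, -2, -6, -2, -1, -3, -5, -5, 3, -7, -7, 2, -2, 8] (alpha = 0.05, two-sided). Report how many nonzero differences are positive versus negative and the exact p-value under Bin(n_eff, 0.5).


Step 1: Discard zero differences. Original n = 15; n_eff = number of nonzero differences = 15.
Nonzero differences (with sign): -5, -7, -2, -6, -2, -1, -3, -5, -5, +3, -7, -7, +2, -2, +8
Step 2: Count signs: positive = 3, negative = 12.
Step 3: Under H0: P(positive) = 0.5, so the number of positives S ~ Bin(15, 0.5).
Step 4: Two-sided exact p-value = sum of Bin(15,0.5) probabilities at or below the observed probability = 0.035156.
Step 5: alpha = 0.05. reject H0.

n_eff = 15, pos = 3, neg = 12, p = 0.035156, reject H0.


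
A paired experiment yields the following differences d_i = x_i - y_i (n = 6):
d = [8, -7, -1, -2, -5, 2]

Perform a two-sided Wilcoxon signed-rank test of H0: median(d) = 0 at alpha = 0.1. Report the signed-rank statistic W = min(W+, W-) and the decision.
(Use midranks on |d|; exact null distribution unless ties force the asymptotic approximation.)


Step 1: Drop any zero differences (none here) and take |d_i|.
|d| = [8, 7, 1, 2, 5, 2]
Step 2: Midrank |d_i| (ties get averaged ranks).
ranks: |8|->6, |7|->5, |1|->1, |2|->2.5, |5|->4, |2|->2.5
Step 3: Attach original signs; sum ranks with positive sign and with negative sign.
W+ = 6 + 2.5 = 8.5
W- = 5 + 1 + 2.5 + 4 = 12.5
(Check: W+ + W- = 21 should equal n(n+1)/2 = 21.)
Step 4: Test statistic W = min(W+, W-) = 8.5.
Step 5: Ties in |d|, so use the tie-corrected normal approximation.
        E[W] = n(n+1)/4 = 6*7/4 = 10.5.
        Tie groups: |d|=2 (t=2); sum(t^3 - t) = 6.
        Var[W] = n(n+1)(2n+1)/24 - sum(t^3-t)/48 = 546/24 - 6/48 = 22.625.
        z = (W - E[W]) / sqrt(Var[W]) = (8.5 - 10.5) / 4.7566 = -0.4205.
        Two-sided p = 2*Phi(z) = 0.674142.
Step 6: alpha = 0.1. fail to reject H0.

W+ = 8.5, W- = 12.5, W = min = 8.5, p = 0.674142, fail to reject H0.


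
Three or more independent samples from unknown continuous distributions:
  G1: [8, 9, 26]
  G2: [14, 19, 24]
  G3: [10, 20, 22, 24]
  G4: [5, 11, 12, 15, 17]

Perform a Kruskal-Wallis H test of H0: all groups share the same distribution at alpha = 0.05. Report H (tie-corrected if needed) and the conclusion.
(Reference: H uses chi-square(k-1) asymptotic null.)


Step 1: Combine all N = 15 observations and assign midranks.
sorted (value, group, rank): (5,G4,1), (8,G1,2), (9,G1,3), (10,G3,4), (11,G4,5), (12,G4,6), (14,G2,7), (15,G4,8), (17,G4,9), (19,G2,10), (20,G3,11), (22,G3,12), (24,G2,13.5), (24,G3,13.5), (26,G1,15)
Step 2: Sum ranks within each group.
R_1 = 20 (n_1 = 3)
R_2 = 30.5 (n_2 = 3)
R_3 = 40.5 (n_3 = 4)
R_4 = 29 (n_4 = 5)
Step 3: H = 12/(N(N+1)) * sum(R_i^2/n_i) - 3(N+1)
     = 12/(15*16) * (20^2/3 + 30.5^2/3 + 40.5^2/4 + 29^2/5) - 3*16
     = 0.050000 * 1021.68 - 48
     = 3.083958.
Step 4: Ties present; correction factor C = 1 - 6/(15^3 - 15) = 0.998214. Corrected H = 3.083958 / 0.998214 = 3.089475.
Step 5: Under H0, H ~ chi^2(3); p-value = 0.378035.
Step 6: alpha = 0.05. fail to reject H0.

H = 3.0895, df = 3, p = 0.378035, fail to reject H0.


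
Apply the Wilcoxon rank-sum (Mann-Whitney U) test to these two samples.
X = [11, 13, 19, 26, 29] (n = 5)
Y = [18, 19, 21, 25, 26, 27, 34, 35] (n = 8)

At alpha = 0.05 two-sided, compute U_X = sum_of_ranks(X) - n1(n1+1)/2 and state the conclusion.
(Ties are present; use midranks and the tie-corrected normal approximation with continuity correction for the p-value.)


Step 1: Combine and sort all 13 observations; assign midranks.
sorted (value, group): (11,X), (13,X), (18,Y), (19,X), (19,Y), (21,Y), (25,Y), (26,X), (26,Y), (27,Y), (29,X), (34,Y), (35,Y)
ranks: 11->1, 13->2, 18->3, 19->4.5, 19->4.5, 21->6, 25->7, 26->8.5, 26->8.5, 27->10, 29->11, 34->12, 35->13
Step 2: Rank sum for X: R1 = 1 + 2 + 4.5 + 8.5 + 11 = 27.
Step 3: U_X = R1 - n1(n1+1)/2 = 27 - 5*6/2 = 27 - 15 = 12.
       U_Y = n1*n2 - U_X = 40 - 12 = 28.
Step 4: Ties are present, so use the tie-corrected normal approximation (with continuity correction) for the p-value.
Step 5: p-value = 0.270933; compare to alpha = 0.05. fail to reject H0.

U_X = 12, p = 0.270933, fail to reject H0 at alpha = 0.05.


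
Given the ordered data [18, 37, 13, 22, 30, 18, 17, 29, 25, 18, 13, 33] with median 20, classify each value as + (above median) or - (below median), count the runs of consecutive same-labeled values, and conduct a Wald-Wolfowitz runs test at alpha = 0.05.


Step 1: Compute median = 20; label A = above, B = below.
Labels in order: BABAABBAABBA  (n_A = 6, n_B = 6)
Step 2: Count runs R = 8.
Step 3: Under H0 (random ordering), E[R] = 2*n_A*n_B/(n_A+n_B) + 1 = 2*6*6/12 + 1 = 7.0000.
        Var[R] = 2*n_A*n_B*(2*n_A*n_B - n_A - n_B) / ((n_A+n_B)^2 * (n_A+n_B-1)) = 4320/1584 = 2.7273.
        SD[R] = 1.6514.
Step 4: Continuity-corrected z = (R - 0.5 - E[R]) / SD[R] = (8 - 0.5 - 7.0000) / 1.6514 = 0.3028.
Step 5: Two-sided p-value via normal approximation = 2*(1 - Phi(|z|)) = 0.762069.
Step 6: alpha = 0.05. fail to reject H0.

R = 8, z = 0.3028, p = 0.762069, fail to reject H0.


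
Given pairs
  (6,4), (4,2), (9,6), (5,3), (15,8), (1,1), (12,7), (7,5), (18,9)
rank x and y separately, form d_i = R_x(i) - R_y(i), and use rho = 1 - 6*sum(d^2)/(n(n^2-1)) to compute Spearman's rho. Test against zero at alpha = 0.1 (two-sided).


Step 1: Rank x and y separately (midranks; no ties here).
rank(x): 6->4, 4->2, 9->6, 5->3, 15->8, 1->1, 12->7, 7->5, 18->9
rank(y): 4->4, 2->2, 6->6, 3->3, 8->8, 1->1, 7->7, 5->5, 9->9
Step 2: d_i = R_x(i) - R_y(i); compute d_i^2.
  (4-4)^2=0, (2-2)^2=0, (6-6)^2=0, (3-3)^2=0, (8-8)^2=0, (1-1)^2=0, (7-7)^2=0, (5-5)^2=0, (9-9)^2=0
sum(d^2) = 0.
Step 3: rho = 1 - 6*0 / (9*(9^2 - 1)) = 1 - 0/720 = 1.000000.
Step 5: Two-sided p-value from the t-distribution with 7 df = 0.000000.
Step 6: alpha = 0.1. reject H0.

rho = 1.0000, p = 0.000000, reject H0 at alpha = 0.1.


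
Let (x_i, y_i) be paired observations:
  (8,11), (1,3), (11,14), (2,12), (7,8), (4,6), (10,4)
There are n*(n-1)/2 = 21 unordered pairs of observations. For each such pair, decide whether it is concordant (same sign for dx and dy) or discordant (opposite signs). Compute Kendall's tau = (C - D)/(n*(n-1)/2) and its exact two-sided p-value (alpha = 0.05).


Step 1: Enumerate the 21 unordered pairs (i,j) with i<j and classify each by sign(x_j-x_i) * sign(y_j-y_i).
  (1,2):dx=-7,dy=-8->C; (1,3):dx=+3,dy=+3->C; (1,4):dx=-6,dy=+1->D; (1,5):dx=-1,dy=-3->C
  (1,6):dx=-4,dy=-5->C; (1,7):dx=+2,dy=-7->D; (2,3):dx=+10,dy=+11->C; (2,4):dx=+1,dy=+9->C
  (2,5):dx=+6,dy=+5->C; (2,6):dx=+3,dy=+3->C; (2,7):dx=+9,dy=+1->C; (3,4):dx=-9,dy=-2->C
  (3,5):dx=-4,dy=-6->C; (3,6):dx=-7,dy=-8->C; (3,7):dx=-1,dy=-10->C; (4,5):dx=+5,dy=-4->D
  (4,6):dx=+2,dy=-6->D; (4,7):dx=+8,dy=-8->D; (5,6):dx=-3,dy=-2->C; (5,7):dx=+3,dy=-4->D
  (6,7):dx=+6,dy=-2->D
Step 2: C = 14, D = 7, total pairs = 21.
Step 3: tau = (C - D)/(n(n-1)/2) = (14 - 7)/21 = 0.333333.
Step 4: Exact two-sided p-value (enumerate n! = 5040 permutations of y under H0): p = 0.381349.
Step 5: alpha = 0.05. fail to reject H0.

tau_b = 0.3333 (C=14, D=7), p = 0.381349, fail to reject H0.


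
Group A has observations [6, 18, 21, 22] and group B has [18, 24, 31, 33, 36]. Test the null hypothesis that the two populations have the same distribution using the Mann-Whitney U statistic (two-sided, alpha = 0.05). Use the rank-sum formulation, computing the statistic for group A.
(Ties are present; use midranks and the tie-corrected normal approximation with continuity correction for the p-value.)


Step 1: Combine and sort all 9 observations; assign midranks.
sorted (value, group): (6,X), (18,X), (18,Y), (21,X), (22,X), (24,Y), (31,Y), (33,Y), (36,Y)
ranks: 6->1, 18->2.5, 18->2.5, 21->4, 22->5, 24->6, 31->7, 33->8, 36->9
Step 2: Rank sum for X: R1 = 1 + 2.5 + 4 + 5 = 12.5.
Step 3: U_X = R1 - n1(n1+1)/2 = 12.5 - 4*5/2 = 12.5 - 10 = 2.5.
       U_Y = n1*n2 - U_X = 20 - 2.5 = 17.5.
Step 4: Ties are present, so use the tie-corrected normal approximation (with continuity correction) for the p-value.
Step 5: p-value = 0.085100; compare to alpha = 0.05. fail to reject H0.

U_X = 2.5, p = 0.085100, fail to reject H0 at alpha = 0.05.


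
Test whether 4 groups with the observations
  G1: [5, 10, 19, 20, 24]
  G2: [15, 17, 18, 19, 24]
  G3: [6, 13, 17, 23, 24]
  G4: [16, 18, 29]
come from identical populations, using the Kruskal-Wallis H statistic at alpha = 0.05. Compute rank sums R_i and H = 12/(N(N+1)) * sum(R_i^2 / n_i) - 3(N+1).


Step 1: Combine all N = 18 observations and assign midranks.
sorted (value, group, rank): (5,G1,1), (6,G3,2), (10,G1,3), (13,G3,4), (15,G2,5), (16,G4,6), (17,G2,7.5), (17,G3,7.5), (18,G2,9.5), (18,G4,9.5), (19,G1,11.5), (19,G2,11.5), (20,G1,13), (23,G3,14), (24,G1,16), (24,G2,16), (24,G3,16), (29,G4,18)
Step 2: Sum ranks within each group.
R_1 = 44.5 (n_1 = 5)
R_2 = 49.5 (n_2 = 5)
R_3 = 43.5 (n_3 = 5)
R_4 = 33.5 (n_4 = 3)
Step 3: H = 12/(N(N+1)) * sum(R_i^2/n_i) - 3(N+1)
     = 12/(18*19) * (44.5^2/5 + 49.5^2/5 + 43.5^2/5 + 33.5^2/3) - 3*19
     = 0.035088 * 1638.63 - 57
     = 0.495906.
Step 4: Ties present; correction factor C = 1 - 42/(18^3 - 18) = 0.992776. Corrected H = 0.495906 / 0.992776 = 0.499515.
Step 5: Under H0, H ~ chi^2(3); p-value = 0.918998.
Step 6: alpha = 0.05. fail to reject H0.

H = 0.4995, df = 3, p = 0.918998, fail to reject H0.


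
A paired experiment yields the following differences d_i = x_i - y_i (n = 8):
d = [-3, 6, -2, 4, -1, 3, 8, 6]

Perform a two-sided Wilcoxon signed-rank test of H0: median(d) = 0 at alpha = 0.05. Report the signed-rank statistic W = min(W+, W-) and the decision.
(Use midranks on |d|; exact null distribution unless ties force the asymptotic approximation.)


Step 1: Drop any zero differences (none here) and take |d_i|.
|d| = [3, 6, 2, 4, 1, 3, 8, 6]
Step 2: Midrank |d_i| (ties get averaged ranks).
ranks: |3|->3.5, |6|->6.5, |2|->2, |4|->5, |1|->1, |3|->3.5, |8|->8, |6|->6.5
Step 3: Attach original signs; sum ranks with positive sign and with negative sign.
W+ = 6.5 + 5 + 3.5 + 8 + 6.5 = 29.5
W- = 3.5 + 2 + 1 = 6.5
(Check: W+ + W- = 36 should equal n(n+1)/2 = 36.)
Step 4: Test statistic W = min(W+, W-) = 6.5.
Step 5: Ties in |d|, so use the tie-corrected normal approximation.
        E[W] = n(n+1)/4 = 8*9/4 = 18.
        Tie groups: |d|=3 (t=2), |d|=6 (t=2); sum(t^3 - t) = 12.
        Var[W] = n(n+1)(2n+1)/24 - sum(t^3-t)/48 = 1224/24 - 12/48 = 50.75.
        z = (W - E[W]) / sqrt(Var[W]) = (6.5 - 18) / 7.1239 = -1.6143.
        Two-sided p = 2*Phi(z) = 0.106466.
Step 6: alpha = 0.05. fail to reject H0.

W+ = 29.5, W- = 6.5, W = min = 6.5, p = 0.106466, fail to reject H0.


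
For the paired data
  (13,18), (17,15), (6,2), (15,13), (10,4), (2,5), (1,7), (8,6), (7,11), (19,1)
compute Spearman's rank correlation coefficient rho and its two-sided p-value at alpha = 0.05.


Step 1: Rank x and y separately (midranks; no ties here).
rank(x): 13->7, 17->9, 6->3, 15->8, 10->6, 2->2, 1->1, 8->5, 7->4, 19->10
rank(y): 18->10, 15->9, 2->2, 13->8, 4->3, 5->4, 7->6, 6->5, 11->7, 1->1
Step 2: d_i = R_x(i) - R_y(i); compute d_i^2.
  (7-10)^2=9, (9-9)^2=0, (3-2)^2=1, (8-8)^2=0, (6-3)^2=9, (2-4)^2=4, (1-6)^2=25, (5-5)^2=0, (4-7)^2=9, (10-1)^2=81
sum(d^2) = 138.
Step 3: rho = 1 - 6*138 / (10*(10^2 - 1)) = 1 - 828/990 = 0.163636.
Step 4: Under H0, t = rho * sqrt((n-2)/(1-rho^2)) = 0.4692 ~ t(8).
Step 5: Two-sided p-value from the t-distribution with 8 df = 0.651477.
Step 6: alpha = 0.05. fail to reject H0.

rho = 0.1636, p = 0.651477, fail to reject H0 at alpha = 0.05.


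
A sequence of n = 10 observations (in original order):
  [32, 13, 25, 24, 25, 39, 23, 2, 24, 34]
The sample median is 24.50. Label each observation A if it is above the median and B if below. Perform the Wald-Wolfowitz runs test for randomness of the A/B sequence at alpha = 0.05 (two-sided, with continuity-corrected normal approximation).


Step 1: Compute median = 24.50; label A = above, B = below.
Labels in order: ABABAABBBA  (n_A = 5, n_B = 5)
Step 2: Count runs R = 7.
Step 3: Under H0 (random ordering), E[R] = 2*n_A*n_B/(n_A+n_B) + 1 = 2*5*5/10 + 1 = 6.0000.
        Var[R] = 2*n_A*n_B*(2*n_A*n_B - n_A - n_B) / ((n_A+n_B)^2 * (n_A+n_B-1)) = 2000/900 = 2.2222.
        SD[R] = 1.4907.
Step 4: Continuity-corrected z = (R - 0.5 - E[R]) / SD[R] = (7 - 0.5 - 6.0000) / 1.4907 = 0.3354.
Step 5: Two-sided p-value via normal approximation = 2*(1 - Phi(|z|)) = 0.737316.
Step 6: alpha = 0.05. fail to reject H0.

R = 7, z = 0.3354, p = 0.737316, fail to reject H0.


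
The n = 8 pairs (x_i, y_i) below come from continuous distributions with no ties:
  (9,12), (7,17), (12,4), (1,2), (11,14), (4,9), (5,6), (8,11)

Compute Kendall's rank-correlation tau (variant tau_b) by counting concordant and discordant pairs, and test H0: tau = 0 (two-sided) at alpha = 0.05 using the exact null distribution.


Step 1: Enumerate the 28 unordered pairs (i,j) with i<j and classify each by sign(x_j-x_i) * sign(y_j-y_i).
  (1,2):dx=-2,dy=+5->D; (1,3):dx=+3,dy=-8->D; (1,4):dx=-8,dy=-10->C; (1,5):dx=+2,dy=+2->C
  (1,6):dx=-5,dy=-3->C; (1,7):dx=-4,dy=-6->C; (1,8):dx=-1,dy=-1->C; (2,3):dx=+5,dy=-13->D
  (2,4):dx=-6,dy=-15->C; (2,5):dx=+4,dy=-3->D; (2,6):dx=-3,dy=-8->C; (2,7):dx=-2,dy=-11->C
  (2,8):dx=+1,dy=-6->D; (3,4):dx=-11,dy=-2->C; (3,5):dx=-1,dy=+10->D; (3,6):dx=-8,dy=+5->D
  (3,7):dx=-7,dy=+2->D; (3,8):dx=-4,dy=+7->D; (4,5):dx=+10,dy=+12->C; (4,6):dx=+3,dy=+7->C
  (4,7):dx=+4,dy=+4->C; (4,8):dx=+7,dy=+9->C; (5,6):dx=-7,dy=-5->C; (5,7):dx=-6,dy=-8->C
  (5,8):dx=-3,dy=-3->C; (6,7):dx=+1,dy=-3->D; (6,8):dx=+4,dy=+2->C; (7,8):dx=+3,dy=+5->C
Step 2: C = 18, D = 10, total pairs = 28.
Step 3: tau = (C - D)/(n(n-1)/2) = (18 - 10)/28 = 0.285714.
Step 4: Exact two-sided p-value (enumerate n! = 40320 permutations of y under H0): p = 0.398760.
Step 5: alpha = 0.05. fail to reject H0.

tau_b = 0.2857 (C=18, D=10), p = 0.398760, fail to reject H0.


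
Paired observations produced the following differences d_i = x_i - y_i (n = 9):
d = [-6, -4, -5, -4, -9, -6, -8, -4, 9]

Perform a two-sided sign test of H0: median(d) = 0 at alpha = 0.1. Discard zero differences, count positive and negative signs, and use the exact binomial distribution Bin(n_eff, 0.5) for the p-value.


Step 1: Discard zero differences. Original n = 9; n_eff = number of nonzero differences = 9.
Nonzero differences (with sign): -6, -4, -5, -4, -9, -6, -8, -4, +9
Step 2: Count signs: positive = 1, negative = 8.
Step 3: Under H0: P(positive) = 0.5, so the number of positives S ~ Bin(9, 0.5).
Step 4: Two-sided exact p-value = sum of Bin(9,0.5) probabilities at or below the observed probability = 0.039062.
Step 5: alpha = 0.1. reject H0.

n_eff = 9, pos = 1, neg = 8, p = 0.039062, reject H0.


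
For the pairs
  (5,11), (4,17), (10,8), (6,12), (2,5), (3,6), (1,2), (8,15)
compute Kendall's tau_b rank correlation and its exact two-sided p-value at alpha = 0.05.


Step 1: Enumerate the 28 unordered pairs (i,j) with i<j and classify each by sign(x_j-x_i) * sign(y_j-y_i).
  (1,2):dx=-1,dy=+6->D; (1,3):dx=+5,dy=-3->D; (1,4):dx=+1,dy=+1->C; (1,5):dx=-3,dy=-6->C
  (1,6):dx=-2,dy=-5->C; (1,7):dx=-4,dy=-9->C; (1,8):dx=+3,dy=+4->C; (2,3):dx=+6,dy=-9->D
  (2,4):dx=+2,dy=-5->D; (2,5):dx=-2,dy=-12->C; (2,6):dx=-1,dy=-11->C; (2,7):dx=-3,dy=-15->C
  (2,8):dx=+4,dy=-2->D; (3,4):dx=-4,dy=+4->D; (3,5):dx=-8,dy=-3->C; (3,6):dx=-7,dy=-2->C
  (3,7):dx=-9,dy=-6->C; (3,8):dx=-2,dy=+7->D; (4,5):dx=-4,dy=-7->C; (4,6):dx=-3,dy=-6->C
  (4,7):dx=-5,dy=-10->C; (4,8):dx=+2,dy=+3->C; (5,6):dx=+1,dy=+1->C; (5,7):dx=-1,dy=-3->C
  (5,8):dx=+6,dy=+10->C; (6,7):dx=-2,dy=-4->C; (6,8):dx=+5,dy=+9->C; (7,8):dx=+7,dy=+13->C
Step 2: C = 21, D = 7, total pairs = 28.
Step 3: tau = (C - D)/(n(n-1)/2) = (21 - 7)/28 = 0.500000.
Step 4: Exact two-sided p-value (enumerate n! = 40320 permutations of y under H0): p = 0.108681.
Step 5: alpha = 0.05. fail to reject H0.

tau_b = 0.5000 (C=21, D=7), p = 0.108681, fail to reject H0.


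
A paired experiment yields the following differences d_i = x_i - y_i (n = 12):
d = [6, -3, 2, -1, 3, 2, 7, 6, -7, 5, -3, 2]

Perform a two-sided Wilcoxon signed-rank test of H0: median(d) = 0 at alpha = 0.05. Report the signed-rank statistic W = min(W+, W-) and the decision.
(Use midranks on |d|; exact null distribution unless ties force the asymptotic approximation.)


Step 1: Drop any zero differences (none here) and take |d_i|.
|d| = [6, 3, 2, 1, 3, 2, 7, 6, 7, 5, 3, 2]
Step 2: Midrank |d_i| (ties get averaged ranks).
ranks: |6|->9.5, |3|->6, |2|->3, |1|->1, |3|->6, |2|->3, |7|->11.5, |6|->9.5, |7|->11.5, |5|->8, |3|->6, |2|->3
Step 3: Attach original signs; sum ranks with positive sign and with negative sign.
W+ = 9.5 + 3 + 6 + 3 + 11.5 + 9.5 + 8 + 3 = 53.5
W- = 6 + 1 + 11.5 + 6 = 24.5
(Check: W+ + W- = 78 should equal n(n+1)/2 = 78.)
Step 4: Test statistic W = min(W+, W-) = 24.5.
Step 5: Ties in |d|, so use the tie-corrected normal approximation.
        E[W] = n(n+1)/4 = 12*13/4 = 39.
        Tie groups: |d|=2 (t=3), |d|=3 (t=3), |d|=6 (t=2), |d|=7 (t=2); sum(t^3 - t) = 60.
        Var[W] = n(n+1)(2n+1)/24 - sum(t^3-t)/48 = 3900/24 - 60/48 = 161.25.
        z = (W - E[W]) / sqrt(Var[W]) = (24.5 - 39) / 12.6984 = -1.1419.
        Two-sided p = 2*Phi(z) = 0.253506.
Step 6: alpha = 0.05. fail to reject H0.

W+ = 53.5, W- = 24.5, W = min = 24.5, p = 0.253506, fail to reject H0.


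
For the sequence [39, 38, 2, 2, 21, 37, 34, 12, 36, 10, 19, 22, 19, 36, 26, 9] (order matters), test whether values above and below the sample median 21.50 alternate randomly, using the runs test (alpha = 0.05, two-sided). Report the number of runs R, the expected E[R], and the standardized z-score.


Step 1: Compute median = 21.50; label A = above, B = below.
Labels in order: AABBBAABABBABAAB  (n_A = 8, n_B = 8)
Step 2: Count runs R = 10.
Step 3: Under H0 (random ordering), E[R] = 2*n_A*n_B/(n_A+n_B) + 1 = 2*8*8/16 + 1 = 9.0000.
        Var[R] = 2*n_A*n_B*(2*n_A*n_B - n_A - n_B) / ((n_A+n_B)^2 * (n_A+n_B-1)) = 14336/3840 = 3.7333.
        SD[R] = 1.9322.
Step 4: Continuity-corrected z = (R - 0.5 - E[R]) / SD[R] = (10 - 0.5 - 9.0000) / 1.9322 = 0.2588.
Step 5: Two-sided p-value via normal approximation = 2*(1 - Phi(|z|)) = 0.795809.
Step 6: alpha = 0.05. fail to reject H0.

R = 10, z = 0.2588, p = 0.795809, fail to reject H0.


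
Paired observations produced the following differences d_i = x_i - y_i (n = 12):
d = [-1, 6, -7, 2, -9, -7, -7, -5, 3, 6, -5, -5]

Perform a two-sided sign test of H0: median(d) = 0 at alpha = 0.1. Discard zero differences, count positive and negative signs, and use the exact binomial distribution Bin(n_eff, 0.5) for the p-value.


Step 1: Discard zero differences. Original n = 12; n_eff = number of nonzero differences = 12.
Nonzero differences (with sign): -1, +6, -7, +2, -9, -7, -7, -5, +3, +6, -5, -5
Step 2: Count signs: positive = 4, negative = 8.
Step 3: Under H0: P(positive) = 0.5, so the number of positives S ~ Bin(12, 0.5).
Step 4: Two-sided exact p-value = sum of Bin(12,0.5) probabilities at or below the observed probability = 0.387695.
Step 5: alpha = 0.1. fail to reject H0.

n_eff = 12, pos = 4, neg = 8, p = 0.387695, fail to reject H0.
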